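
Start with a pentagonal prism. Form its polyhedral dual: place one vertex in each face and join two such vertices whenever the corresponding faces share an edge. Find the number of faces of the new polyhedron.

The base solid has V = 10, E = 15, F = 7.
The dual swaps V and F and preserves E: V′ = F = 7, E′ = E = 15, F′ = V = 10.

10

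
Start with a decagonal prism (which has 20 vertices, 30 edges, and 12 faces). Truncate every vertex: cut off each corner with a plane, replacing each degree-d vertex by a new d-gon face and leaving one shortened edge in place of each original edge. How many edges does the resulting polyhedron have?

Truncation replaces each original edge-end by a new vertex, so V′ = 2E = 60.
Each original edge survives, and each old vertex of degree d contributes d new edges; summing degrees gives Σd = 2E, so E′ = E + 2E = 3E = 90.
Each original face survives and each original vertex becomes one new face: F′ = F + V = 32.

90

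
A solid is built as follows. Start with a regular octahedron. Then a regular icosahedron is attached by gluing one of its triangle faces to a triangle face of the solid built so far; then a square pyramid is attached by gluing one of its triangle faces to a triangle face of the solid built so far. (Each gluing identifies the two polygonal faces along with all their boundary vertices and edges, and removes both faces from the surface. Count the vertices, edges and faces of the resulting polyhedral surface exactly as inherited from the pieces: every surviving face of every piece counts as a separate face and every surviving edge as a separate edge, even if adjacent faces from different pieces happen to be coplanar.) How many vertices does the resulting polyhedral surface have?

17

A regular octahedron: V=6, E=12, F=8.
Attach a regular icosahedron (V=12, E=30, F=20) along a 3-gon: merge 3 vertices and 3 edges, delete both glued faces → V=15, E=39, F=26.
Attach a square pyramid (V=5, E=8, F=5) along a 3-gon: merge 3 vertices and 3 edges, delete both glued faces → V=17, E=44, F=29.
Check: V − E + F = 17 − 44 + 29 = 2.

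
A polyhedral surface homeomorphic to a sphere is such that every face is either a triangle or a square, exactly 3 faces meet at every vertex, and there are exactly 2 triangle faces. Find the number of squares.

3

Let x be the number of squares; then F = 2 + x.
Edge–face incidences: 2E = 3·2 + 4·x = 6 + 4x.
Every vertex has degree 3, so 3V = 2E.
Euler: V − E + F = 2 ⇒ (2E)/3 − E + (2 + x) = 2.
Multiply by 6: 2·(2E) − 3·(2E) + 6·(2 + x) = 12, i.e. 12 + 6x − (6 + 4x) = 12.
Collecting terms: 2x + 6 = 12, so 2x = 6, so x = 3.
Then 2E = 6 + 4·3 = 18, so E = 9, V = 2E/3 = 6, F = 2 + 3 = 5.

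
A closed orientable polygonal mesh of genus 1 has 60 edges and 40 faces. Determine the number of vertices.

20

For a closed orientable surface of genus 1, χ = 2 − 2·1 = 0.
V = 0 + E − F = 0 + 60 − 40 = 20.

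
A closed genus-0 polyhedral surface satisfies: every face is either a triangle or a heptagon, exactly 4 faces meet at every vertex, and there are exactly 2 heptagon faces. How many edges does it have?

28

Let x be the number of triangles; then F = 2 + x.
Edge–face incidences: 2E = 7·2 + 3·x = 14 + 3x.
Every vertex has degree 4, so 4V = 2E.
Euler: V − E + F = 2 ⇒ (2E)/4 − E + (2 + x) = 2.
Multiply by 8: 2·(2E) − 4·(2E) + 8·(2 + x) = 16, i.e. 16 + 8x − 2·(14 + 3x) = 16.
Collecting terms: 2x − 12 = 16, so 2x = 28, so x = 14.
Then 2E = 14 + 3·14 = 56, so E = 28, V = 2E/4 = 14, F = 2 + 14 = 16.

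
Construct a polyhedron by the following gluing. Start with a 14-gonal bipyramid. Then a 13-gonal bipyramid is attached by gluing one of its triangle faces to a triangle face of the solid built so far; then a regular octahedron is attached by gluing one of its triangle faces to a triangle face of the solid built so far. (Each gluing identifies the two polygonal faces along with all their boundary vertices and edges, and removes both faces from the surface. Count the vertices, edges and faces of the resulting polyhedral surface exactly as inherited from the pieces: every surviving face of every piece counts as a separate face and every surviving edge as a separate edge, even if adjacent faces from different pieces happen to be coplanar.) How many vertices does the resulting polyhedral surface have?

31

A 14-gonal bipyramid: V=16, E=42, F=28.
Attach a 13-gonal bipyramid (V=15, E=39, F=26) along a 3-gon: merge 3 vertices and 3 edges, delete both glued faces → V=28, E=78, F=52.
Attach a regular octahedron (V=6, E=12, F=8) along a 3-gon: merge 3 vertices and 3 edges, delete both glued faces → V=31, E=87, F=58.
Check: V − E + F = 31 − 87 + 58 = 2.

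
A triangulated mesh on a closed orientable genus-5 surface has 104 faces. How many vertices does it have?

44

χ = 2 − 2·5 = -8, and every face is a triangle so 3F = 2E.
E = 3·104/2 = 156. Then V = -8 + E − F = -8 + 156 − 104 = 44.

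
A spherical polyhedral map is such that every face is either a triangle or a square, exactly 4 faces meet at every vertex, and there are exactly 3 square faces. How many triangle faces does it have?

Let x be the number of triangles; then F = 3 + x.
Edge–face incidences: 2E = 4·3 + 3·x = 12 + 3x.
Every vertex has degree 4, so 4V = 2E.
Euler: V − E + F = 2 ⇒ (2E)/4 − E + (3 + x) = 2.
Multiply by 8: 2·(2E) − 4·(2E) + 8·(3 + x) = 16, i.e. 24 + 8x − 2·(12 + 3x) = 16.
Collecting terms: 2x = 16, so x = 8.
Then 2E = 12 + 3·8 = 36, so E = 18, V = 2E/4 = 9, F = 3 + 8 = 11.

8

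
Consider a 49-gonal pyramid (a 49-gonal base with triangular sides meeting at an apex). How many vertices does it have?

50

A pyramid on an n-gon base has one n-gon and n triangles: V = 49 + 1 = 50, E = 2·49 = 98, F = 49 + 1 = 50.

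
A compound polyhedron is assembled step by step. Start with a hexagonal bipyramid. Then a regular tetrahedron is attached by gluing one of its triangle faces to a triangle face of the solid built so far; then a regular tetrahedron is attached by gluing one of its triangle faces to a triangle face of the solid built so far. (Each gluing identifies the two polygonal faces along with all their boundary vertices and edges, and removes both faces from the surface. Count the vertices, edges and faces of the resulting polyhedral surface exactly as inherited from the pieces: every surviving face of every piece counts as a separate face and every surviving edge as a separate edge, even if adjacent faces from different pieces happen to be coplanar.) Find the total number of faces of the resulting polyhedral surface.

16

A hexagonal bipyramid: V=8, E=18, F=12.
Attach a regular tetrahedron (V=4, E=6, F=4) along a 3-gon: merge 3 vertices and 3 edges, delete both glued faces → V=9, E=21, F=14.
Attach a regular tetrahedron (V=4, E=6, F=4) along a 3-gon: merge 3 vertices and 3 edges, delete both glued faces → V=10, E=24, F=16.
Check: V − E + F = 10 − 24 + 16 = 2.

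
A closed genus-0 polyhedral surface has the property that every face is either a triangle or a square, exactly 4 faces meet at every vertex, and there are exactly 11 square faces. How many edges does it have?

34

Let x be the number of triangles; then F = 11 + x.
Edge–face incidences: 2E = 4·11 + 3·x = 44 + 3x.
Every vertex has degree 4, so 4V = 2E.
Euler: V − E + F = 2 ⇒ (2E)/4 − E + (11 + x) = 2.
Multiply by 8: 2·(2E) − 4·(2E) + 8·(11 + x) = 16, i.e. 88 + 8x − 2·(44 + 3x) = 16.
Collecting terms: 2x = 16, so x = 8.
Then 2E = 44 + 3·8 = 68, so E = 34, V = 2E/4 = 17, F = 11 + 8 = 19.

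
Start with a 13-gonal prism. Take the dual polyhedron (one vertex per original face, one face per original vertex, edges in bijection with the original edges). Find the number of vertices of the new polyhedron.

The base solid has V = 26, E = 39, F = 15.
The dual swaps V and F and preserves E: V′ = F = 15, E′ = E = 39, F′ = V = 26.

15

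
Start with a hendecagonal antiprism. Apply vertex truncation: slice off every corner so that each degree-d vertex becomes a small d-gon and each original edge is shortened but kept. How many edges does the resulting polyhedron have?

132

The base solid has V = 22, E = 44, F = 24.
Truncation replaces each original edge-end by a new vertex, so V′ = 2E = 88.
Each original edge survives, and each old vertex of degree d contributes d new edges; summing degrees gives Σd = 2E, so E′ = E + 2E = 3E = 132.
Each original face survives and each original vertex becomes one new face: F′ = F + V = 46.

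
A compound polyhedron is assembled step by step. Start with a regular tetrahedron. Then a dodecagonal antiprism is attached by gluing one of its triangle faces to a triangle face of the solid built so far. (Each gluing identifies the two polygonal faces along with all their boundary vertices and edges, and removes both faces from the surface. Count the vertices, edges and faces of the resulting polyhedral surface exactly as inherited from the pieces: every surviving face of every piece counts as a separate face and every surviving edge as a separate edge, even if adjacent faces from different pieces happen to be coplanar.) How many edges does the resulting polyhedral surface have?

51

A regular tetrahedron: V=4, E=6, F=4.
Attach a dodecagonal antiprism (V=24, E=48, F=26) along a 3-gon: merge 3 vertices and 3 edges, delete both glued faces → V=25, E=51, F=28.
Check: V − E + F = 25 − 51 + 28 = 2.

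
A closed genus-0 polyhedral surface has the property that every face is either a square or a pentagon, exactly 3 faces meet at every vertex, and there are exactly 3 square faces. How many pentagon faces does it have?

6

Let x be the number of pentagons; then F = 3 + x.
Edge–face incidences: 2E = 4·3 + 5·x = 12 + 5x.
Every vertex has degree 3, so 3V = 2E.
Euler: V − E + F = 2 ⇒ (2E)/3 − E + (3 + x) = 2.
Multiply by 6: 2·(2E) − 3·(2E) + 6·(3 + x) = 12, i.e. 18 + 6x − (12 + 5x) = 12.
Collecting terms: x + 6 = 12, so x = 6.
Then 2E = 12 + 5·6 = 42, so E = 21, V = 2E/3 = 14, F = 3 + 6 = 9.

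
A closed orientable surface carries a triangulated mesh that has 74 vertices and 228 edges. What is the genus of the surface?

Every face is a triangle and each edge borders two faces, so 3F = 2·228, giving F = 152.
χ = V − E + F = 74 − 228 + 152 = -2.
For a closed orientable surface χ = 2 − 2g, so g = (2 − (-2))/2 = 2.

2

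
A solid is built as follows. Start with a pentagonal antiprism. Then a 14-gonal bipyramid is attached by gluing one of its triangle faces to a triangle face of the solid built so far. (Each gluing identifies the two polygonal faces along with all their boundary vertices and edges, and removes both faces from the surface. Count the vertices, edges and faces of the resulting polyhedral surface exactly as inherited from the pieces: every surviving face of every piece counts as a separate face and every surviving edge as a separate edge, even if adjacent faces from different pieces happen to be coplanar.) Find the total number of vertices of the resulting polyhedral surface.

23

A pentagonal antiprism: V=10, E=20, F=12.
Attach a 14-gonal bipyramid (V=16, E=42, F=28) along a 3-gon: merge 3 vertices and 3 edges, delete both glued faces → V=23, E=59, F=38.
Check: V − E + F = 23 − 59 + 38 = 2.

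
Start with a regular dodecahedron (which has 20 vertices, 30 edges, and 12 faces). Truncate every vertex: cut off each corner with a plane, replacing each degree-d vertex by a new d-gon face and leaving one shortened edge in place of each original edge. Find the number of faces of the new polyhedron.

Truncation replaces each original edge-end by a new vertex, so V′ = 2E = 60.
Each original edge survives, and each old vertex of degree d contributes d new edges; summing degrees gives Σd = 2E, so E′ = E + 2E = 3E = 90.
Each original face survives and each original vertex becomes one new face: F′ = F + V = 32.

32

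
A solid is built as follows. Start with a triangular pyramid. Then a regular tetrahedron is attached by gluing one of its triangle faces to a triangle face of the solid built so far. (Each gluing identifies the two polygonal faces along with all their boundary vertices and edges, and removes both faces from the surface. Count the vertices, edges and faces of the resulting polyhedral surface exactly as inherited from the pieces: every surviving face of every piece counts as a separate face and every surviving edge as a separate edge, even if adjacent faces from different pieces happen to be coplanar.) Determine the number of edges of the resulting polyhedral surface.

9

A triangular pyramid: V=4, E=6, F=4.
Attach a regular tetrahedron (V=4, E=6, F=4) along a 3-gon: merge 3 vertices and 3 edges, delete both glued faces → V=5, E=9, F=6.
Check: V − E + F = 5 − 9 + 6 = 2.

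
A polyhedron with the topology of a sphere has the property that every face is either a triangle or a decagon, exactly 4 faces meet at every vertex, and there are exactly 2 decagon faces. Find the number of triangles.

Let x be the number of triangles; then F = 2 + x.
Edge–face incidences: 2E = 10·2 + 3·x = 20 + 3x.
Every vertex has degree 4, so 4V = 2E.
Euler: V − E + F = 2 ⇒ (2E)/4 − E + (2 + x) = 2.
Multiply by 8: 2·(2E) − 4·(2E) + 8·(2 + x) = 16, i.e. 16 + 8x − 2·(20 + 3x) = 16.
Collecting terms: 2x − 24 = 16, so 2x = 40, so x = 20.
Then 2E = 20 + 3·20 = 80, so E = 40, V = 2E/4 = 20, F = 2 + 20 = 22.

20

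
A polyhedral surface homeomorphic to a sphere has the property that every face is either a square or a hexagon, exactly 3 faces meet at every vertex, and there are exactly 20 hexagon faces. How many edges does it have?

72

Let x be the number of squares; then F = 20 + x.
Edge–face incidences: 2E = 6·20 + 4·x = 120 + 4x.
Every vertex has degree 3, so 3V = 2E.
Euler: V − E + F = 2 ⇒ (2E)/3 − E + (20 + x) = 2.
Multiply by 6: 2·(2E) − 3·(2E) + 6·(20 + x) = 12, i.e. 120 + 6x − (120 + 4x) = 12.
Collecting terms: 2x = 12, so x = 6.
Then 2E = 120 + 4·6 = 144, so E = 72, V = 2E/3 = 48, F = 20 + 6 = 26.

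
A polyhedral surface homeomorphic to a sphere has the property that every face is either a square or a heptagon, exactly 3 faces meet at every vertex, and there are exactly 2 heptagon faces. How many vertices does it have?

Let x be the number of squares; then F = 2 + x.
Edge–face incidences: 2E = 7·2 + 4·x = 14 + 4x.
Every vertex has degree 3, so 3V = 2E.
Euler: V − E + F = 2 ⇒ (2E)/3 − E + (2 + x) = 2.
Multiply by 6: 2·(2E) − 3·(2E) + 6·(2 + x) = 12, i.e. 12 + 6x − (14 + 4x) = 12.
Collecting terms: 2x − 2 = 12, so 2x = 14, so x = 7.
Then 2E = 14 + 4·7 = 42, so E = 21, V = 2E/3 = 14, F = 2 + 7 = 9.

14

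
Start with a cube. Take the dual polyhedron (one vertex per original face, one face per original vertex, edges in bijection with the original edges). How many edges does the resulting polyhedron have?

The base solid has V = 8, E = 12, F = 6.
The dual swaps V and F and preserves E: V′ = F = 6, E′ = E = 12, F′ = V = 8.

12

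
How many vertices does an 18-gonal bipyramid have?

A bipyramid over an n-gon has 2n triangular faces and n + 2 vertices: V = 18 + 2 = 20, E = 3·18 = 54, F = 2·18 = 36.

20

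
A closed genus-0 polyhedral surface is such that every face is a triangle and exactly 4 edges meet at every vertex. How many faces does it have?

Each face has 3 edges and each edge borders two faces, so 2E = 3F.
Each vertex has degree 4, so 4V = 2E and hence V = 3F/4.
Euler: V − E + F = 2 ⇒ (3F/4) − (3F/2) + F = 2.
Multiply by 8: (6 − 12 + 8)F = 16, i.e. 2F = 16.
So F = 8, E = 3·8/2 = 12, V = 3·8/4 = 6.

8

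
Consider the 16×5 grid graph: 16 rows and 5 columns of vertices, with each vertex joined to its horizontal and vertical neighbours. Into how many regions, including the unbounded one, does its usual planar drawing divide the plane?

61

The grid has V = 16·5 = 80 vertices and E = 16·4 + 5·15 = 139 edges.
F = 2 − V + E = 2 − 80 + 139 = 61.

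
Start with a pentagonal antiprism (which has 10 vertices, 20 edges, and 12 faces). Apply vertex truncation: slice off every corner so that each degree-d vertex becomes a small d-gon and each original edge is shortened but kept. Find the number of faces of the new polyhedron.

Truncation replaces each original edge-end by a new vertex, so V′ = 2E = 40.
Each original edge survives, and each old vertex of degree d contributes d new edges; summing degrees gives Σd = 2E, so E′ = E + 2E = 3E = 60.
Each original face survives and each original vertex becomes one new face: F′ = F + V = 22.

22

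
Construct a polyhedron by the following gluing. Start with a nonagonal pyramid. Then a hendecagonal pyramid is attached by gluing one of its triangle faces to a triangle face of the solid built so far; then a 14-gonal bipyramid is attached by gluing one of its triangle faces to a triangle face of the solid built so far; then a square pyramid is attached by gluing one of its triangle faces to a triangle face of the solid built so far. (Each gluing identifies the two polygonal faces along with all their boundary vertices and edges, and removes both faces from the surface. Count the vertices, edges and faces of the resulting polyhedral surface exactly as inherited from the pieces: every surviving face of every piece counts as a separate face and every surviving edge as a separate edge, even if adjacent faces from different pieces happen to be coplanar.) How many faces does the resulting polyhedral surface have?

49

A nonagonal pyramid: V=10, E=18, F=10.
Attach a hendecagonal pyramid (V=12, E=22, F=12) along a 3-gon: merge 3 vertices and 3 edges, delete both glued faces → V=19, E=37, F=20.
Attach a 14-gonal bipyramid (V=16, E=42, F=28) along a 3-gon: merge 3 vertices and 3 edges, delete both glued faces → V=32, E=76, F=46.
Attach a square pyramid (V=5, E=8, F=5) along a 3-gon: merge 3 vertices and 3 edges, delete both glued faces → V=34, E=81, F=49.
Check: V − E + F = 34 − 81 + 49 = 2.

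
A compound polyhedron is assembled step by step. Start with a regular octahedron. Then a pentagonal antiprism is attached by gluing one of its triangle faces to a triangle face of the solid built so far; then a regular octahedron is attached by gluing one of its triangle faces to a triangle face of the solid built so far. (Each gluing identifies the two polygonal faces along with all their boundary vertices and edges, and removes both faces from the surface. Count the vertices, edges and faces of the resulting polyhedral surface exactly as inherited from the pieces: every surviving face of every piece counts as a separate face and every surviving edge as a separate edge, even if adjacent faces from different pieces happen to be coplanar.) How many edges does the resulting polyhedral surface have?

38

A regular octahedron: V=6, E=12, F=8.
Attach a pentagonal antiprism (V=10, E=20, F=12) along a 3-gon: merge 3 vertices and 3 edges, delete both glued faces → V=13, E=29, F=18.
Attach a regular octahedron (V=6, E=12, F=8) along a 3-gon: merge 3 vertices and 3 edges, delete both glued faces → V=16, E=38, F=24.
Check: V − E + F = 16 − 38 + 24 = 2.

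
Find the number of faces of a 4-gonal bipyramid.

A bipyramid over an n-gon has 2n triangular faces and n + 2 vertices: V = 4 + 2 = 6, E = 3·4 = 12, F = 2·4 = 8.

8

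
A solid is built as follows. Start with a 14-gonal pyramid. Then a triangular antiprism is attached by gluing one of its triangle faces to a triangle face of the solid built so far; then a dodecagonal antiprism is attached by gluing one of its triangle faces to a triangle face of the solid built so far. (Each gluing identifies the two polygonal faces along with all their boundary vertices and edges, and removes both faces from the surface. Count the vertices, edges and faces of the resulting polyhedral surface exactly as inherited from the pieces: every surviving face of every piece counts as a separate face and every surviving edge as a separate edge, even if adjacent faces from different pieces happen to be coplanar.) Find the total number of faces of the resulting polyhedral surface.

A 14-gonal pyramid: V=15, E=28, F=15.
Attach a triangular antiprism (V=6, E=12, F=8) along a 3-gon: merge 3 vertices and 3 edges, delete both glued faces → V=18, E=37, F=21.
Attach a dodecagonal antiprism (V=24, E=48, F=26) along a 3-gon: merge 3 vertices and 3 edges, delete both glued faces → V=39, E=82, F=45.
Check: V − E + F = 39 − 82 + 45 = 2.

45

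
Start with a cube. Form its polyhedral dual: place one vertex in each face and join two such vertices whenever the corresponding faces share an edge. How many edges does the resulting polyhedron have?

12

The base solid has V = 8, E = 12, F = 6.
The dual swaps V and F and preserves E: V′ = F = 6, E′ = E = 12, F′ = V = 8.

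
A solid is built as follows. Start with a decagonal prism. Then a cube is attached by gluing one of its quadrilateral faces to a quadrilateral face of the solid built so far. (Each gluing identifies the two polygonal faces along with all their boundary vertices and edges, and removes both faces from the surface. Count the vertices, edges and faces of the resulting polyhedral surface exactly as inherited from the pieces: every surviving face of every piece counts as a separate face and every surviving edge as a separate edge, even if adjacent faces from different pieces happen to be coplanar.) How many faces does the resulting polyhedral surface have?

16

A decagonal prism: V=20, E=30, F=12.
Attach a cube (V=8, E=12, F=6) along a 4-gon: merge 4 vertices and 4 edges, delete both glued faces → V=24, E=38, F=16.
Check: V − E + F = 24 − 38 + 16 = 2.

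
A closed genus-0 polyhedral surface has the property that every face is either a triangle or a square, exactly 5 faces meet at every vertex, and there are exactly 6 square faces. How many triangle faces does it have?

Let x be the number of triangles; then F = 6 + x.
Edge–face incidences: 2E = 4·6 + 3·x = 24 + 3x.
Every vertex has degree 5, so 5V = 2E.
Euler: V − E + F = 2 ⇒ (2E)/5 − E + (6 + x) = 2.
Multiply by 10: 2·(2E) − 5·(2E) + 10·(6 + x) = 20, i.e. 60 + 10x − 3·(24 + 3x) = 20.
Collecting terms: x − 12 = 20, so x = 32.
Then 2E = 24 + 3·32 = 120, so E = 60, V = 2E/5 = 24, F = 6 + 32 = 38.

32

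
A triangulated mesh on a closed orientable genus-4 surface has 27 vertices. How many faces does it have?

χ = 2 − 2·4 = -6, and every face is a triangle so 3F = 2E.
V − E + F = -6 with E = 3F/2 gives 27 − (3/2 − 1)·F = -6, so F = 66 and E = 99.

66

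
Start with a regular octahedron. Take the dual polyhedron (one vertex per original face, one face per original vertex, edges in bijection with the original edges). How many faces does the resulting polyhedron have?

6

The base solid has V = 6, E = 12, F = 8.
The dual swaps V and F and preserves E: V′ = F = 8, E′ = E = 12, F′ = V = 6.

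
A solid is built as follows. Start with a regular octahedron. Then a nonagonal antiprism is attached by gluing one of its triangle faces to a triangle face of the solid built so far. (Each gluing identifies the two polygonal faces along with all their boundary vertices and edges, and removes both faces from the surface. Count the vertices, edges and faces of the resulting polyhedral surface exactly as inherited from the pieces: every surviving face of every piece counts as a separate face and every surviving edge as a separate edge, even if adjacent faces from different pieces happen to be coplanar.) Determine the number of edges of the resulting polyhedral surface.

45

A regular octahedron: V=6, E=12, F=8.
Attach a nonagonal antiprism (V=18, E=36, F=20) along a 3-gon: merge 3 vertices and 3 edges, delete both glued faces → V=21, E=45, F=26.
Check: V − E + F = 21 − 45 + 26 = 2.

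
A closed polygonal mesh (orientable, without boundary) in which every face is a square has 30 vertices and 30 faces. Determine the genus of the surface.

1

Every face is a square, so 2E = 4·30 = 120, giving E = 60.
χ = V − E + F = 30 − 60 + 30 = 0.
For a closed orientable surface χ = 2 − 2g, so g = (2 − (0))/2 = 1.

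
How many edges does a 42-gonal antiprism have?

168

An antiprism on an n-gon has two n-gon caps and 2n triangles: V = 2·42 = 84, E = 4·42 = 168, F = 2·42 + 2 = 86.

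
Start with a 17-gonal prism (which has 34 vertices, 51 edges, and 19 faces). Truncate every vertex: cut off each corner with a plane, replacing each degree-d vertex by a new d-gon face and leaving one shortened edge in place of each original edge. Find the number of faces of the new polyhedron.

53

Truncation replaces each original edge-end by a new vertex, so V′ = 2E = 102.
Each original edge survives, and each old vertex of degree d contributes d new edges; summing degrees gives Σd = 2E, so E′ = E + 2E = 3E = 153.
Each original face survives and each original vertex becomes one new face: F′ = F + V = 53.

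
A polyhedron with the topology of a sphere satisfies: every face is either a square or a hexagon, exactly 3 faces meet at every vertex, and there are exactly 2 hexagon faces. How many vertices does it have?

12

Let x be the number of squares; then F = 2 + x.
Edge–face incidences: 2E = 6·2 + 4·x = 12 + 4x.
Every vertex has degree 3, so 3V = 2E.
Euler: V − E + F = 2 ⇒ (2E)/3 − E + (2 + x) = 2.
Multiply by 6: 2·(2E) − 3·(2E) + 6·(2 + x) = 12, i.e. 12 + 6x − (12 + 4x) = 12.
Collecting terms: 2x = 12, so x = 6.
Then 2E = 12 + 4·6 = 36, so E = 18, V = 2E/3 = 12, F = 2 + 6 = 8.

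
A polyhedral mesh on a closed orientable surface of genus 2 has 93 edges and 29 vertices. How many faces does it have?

For a closed orientable surface of genus 2, χ = 2 − 2·2 = -2.
F = -2 − V + E = -2 − 29 + 93 = 62.

62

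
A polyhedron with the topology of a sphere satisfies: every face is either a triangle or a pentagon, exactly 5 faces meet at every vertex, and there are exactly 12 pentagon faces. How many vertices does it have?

60

Let x be the number of triangles; then F = 12 + x.
Edge–face incidences: 2E = 5·12 + 3·x = 60 + 3x.
Every vertex has degree 5, so 5V = 2E.
Euler: V − E + F = 2 ⇒ (2E)/5 − E + (12 + x) = 2.
Multiply by 10: 2·(2E) − 5·(2E) + 10·(12 + x) = 20, i.e. 120 + 10x − 3·(60 + 3x) = 20.
Collecting terms: x − 60 = 20, so x = 80.
Then 2E = 60 + 3·80 = 300, so E = 150, V = 2E/5 = 60, F = 12 + 80 = 92.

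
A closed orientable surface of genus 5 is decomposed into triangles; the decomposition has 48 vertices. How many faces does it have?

112

χ = 2 − 2·5 = -8, and every face is a triangle so 3F = 2E.
V − E + F = -8 with E = 3F/2 gives 48 − (3/2 − 1)·F = -8, so F = 112 and E = 168.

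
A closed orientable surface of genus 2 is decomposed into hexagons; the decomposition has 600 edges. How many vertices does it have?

398

χ = 2 − 2·2 = -2, and every face is a hexagon so 6F = 2E.
F = 2E/6 = 200. Then V = -2 + E − F = -2 + 600 − 200 = 398.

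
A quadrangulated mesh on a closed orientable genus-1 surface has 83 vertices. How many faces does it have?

83

χ = 2 − 2·1 = 0, and every face is a square so 4F = 2E.
V − E + F = 0 with E = 4F/2 gives 83 − (4/2 − 1)·F = 0, so F = 83 and E = 166.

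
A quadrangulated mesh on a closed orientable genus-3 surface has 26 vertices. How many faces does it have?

30

χ = 2 − 2·3 = -4, and every face is a square so 4F = 2E.
V − E + F = -4 with E = 4F/2 gives 26 − (4/2 − 1)·F = -4, so F = 30 and E = 60.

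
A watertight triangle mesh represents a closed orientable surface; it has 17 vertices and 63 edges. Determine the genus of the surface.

3

Every face is a triangle and each edge borders two faces, so 3F = 2·63, giving F = 42.
χ = V − E + F = 17 − 63 + 42 = -4.
For a closed orientable surface χ = 2 − 2g, so g = (2 − (-4))/2 = 3.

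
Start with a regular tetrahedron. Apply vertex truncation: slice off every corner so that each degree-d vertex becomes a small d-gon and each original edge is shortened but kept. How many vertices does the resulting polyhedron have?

12

The base solid has V = 4, E = 6, F = 4.
Truncation replaces each original edge-end by a new vertex, so V′ = 2E = 12.
Each original edge survives, and each old vertex of degree d contributes d new edges; summing degrees gives Σd = 2E, so E′ = E + 2E = 3E = 18.
Each original face survives and each original vertex becomes one new face: F′ = F + V = 8.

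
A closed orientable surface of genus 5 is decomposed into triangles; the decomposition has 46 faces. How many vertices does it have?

15

χ = 2 − 2·5 = -8, and every face is a triangle so 3F = 2E.
E = 3·46/2 = 69. Then V = -8 + E − F = -8 + 69 − 46 = 15.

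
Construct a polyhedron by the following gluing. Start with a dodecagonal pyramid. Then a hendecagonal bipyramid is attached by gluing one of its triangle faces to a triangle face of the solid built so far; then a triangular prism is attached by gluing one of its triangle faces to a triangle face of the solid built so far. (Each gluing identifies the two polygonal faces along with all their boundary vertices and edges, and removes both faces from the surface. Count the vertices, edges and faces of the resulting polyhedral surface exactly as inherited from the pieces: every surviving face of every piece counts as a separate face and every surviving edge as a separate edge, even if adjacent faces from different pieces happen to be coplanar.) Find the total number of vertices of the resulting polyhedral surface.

26

A dodecagonal pyramid: V=13, E=24, F=13.
Attach a hendecagonal bipyramid (V=13, E=33, F=22) along a 3-gon: merge 3 vertices and 3 edges, delete both glued faces → V=23, E=54, F=33.
Attach a triangular prism (V=6, E=9, F=5) along a 3-gon: merge 3 vertices and 3 edges, delete both glued faces → V=26, E=60, F=36.
Check: V − E + F = 26 − 60 + 36 = 2.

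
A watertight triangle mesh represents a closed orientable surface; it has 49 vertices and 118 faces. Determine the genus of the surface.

Every face is a triangle, so 2E = 3·118 = 354, giving E = 177.
χ = V − E + F = 49 − 177 + 118 = -10.
For a closed orientable surface χ = 2 − 2g, so g = (2 − (-10))/2 = 6.

6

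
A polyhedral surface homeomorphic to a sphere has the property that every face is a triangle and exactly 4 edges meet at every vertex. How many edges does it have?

Each face has 3 edges and each edge borders two faces, so 2E = 3F.
Each vertex has degree 4, so 4V = 2E and hence V = 3F/4.
Euler: V − E + F = 2 ⇒ (3F/4) − (3F/2) + F = 2.
Multiply by 8: (6 − 12 + 8)F = 16, i.e. 2F = 16.
So F = 8, E = 3·8/2 = 12, V = 3·8/4 = 6.

12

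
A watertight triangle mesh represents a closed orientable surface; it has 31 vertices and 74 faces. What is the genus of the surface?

Every face is a triangle, so 2E = 3·74 = 222, giving E = 111.
χ = V − E + F = 31 − 111 + 74 = -6.
For a closed orientable surface χ = 2 − 2g, so g = (2 − (-6))/2 = 4.

4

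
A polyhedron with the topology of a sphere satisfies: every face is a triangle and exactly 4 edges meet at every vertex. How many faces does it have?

Each face has 3 edges and each edge borders two faces, so 2E = 3F.
Each vertex has degree 4, so 4V = 2E and hence V = 3F/4.
Euler: V − E + F = 2 ⇒ (3F/4) − (3F/2) + F = 2.
Multiply by 8: (6 − 12 + 8)F = 16, i.e. 2F = 16.
So F = 8, E = 3·8/2 = 12, V = 3·8/4 = 6.

8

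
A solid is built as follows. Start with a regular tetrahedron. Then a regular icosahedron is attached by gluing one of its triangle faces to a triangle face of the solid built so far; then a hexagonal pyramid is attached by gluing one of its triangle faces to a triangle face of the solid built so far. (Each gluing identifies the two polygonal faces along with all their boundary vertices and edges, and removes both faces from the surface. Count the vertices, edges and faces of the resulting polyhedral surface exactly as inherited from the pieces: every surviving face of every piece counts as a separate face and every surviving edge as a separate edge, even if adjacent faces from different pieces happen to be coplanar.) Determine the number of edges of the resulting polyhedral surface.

42

A regular tetrahedron: V=4, E=6, F=4.
Attach a regular icosahedron (V=12, E=30, F=20) along a 3-gon: merge 3 vertices and 3 edges, delete both glued faces → V=13, E=33, F=22.
Attach a hexagonal pyramid (V=7, E=12, F=7) along a 3-gon: merge 3 vertices and 3 edges, delete both glued faces → V=17, E=42, F=27.
Check: V − E + F = 17 − 42 + 27 = 2.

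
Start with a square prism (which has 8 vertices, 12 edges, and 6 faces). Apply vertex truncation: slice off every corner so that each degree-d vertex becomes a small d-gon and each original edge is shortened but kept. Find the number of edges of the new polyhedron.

36

Truncation replaces each original edge-end by a new vertex, so V′ = 2E = 24.
Each original edge survives, and each old vertex of degree d contributes d new edges; summing degrees gives Σd = 2E, so E′ = E + 2E = 3E = 36.
Each original face survives and each original vertex becomes one new face: F′ = F + V = 14.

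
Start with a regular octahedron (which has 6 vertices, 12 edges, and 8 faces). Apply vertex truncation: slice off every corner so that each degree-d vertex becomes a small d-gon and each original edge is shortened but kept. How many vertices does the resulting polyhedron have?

Truncation replaces each original edge-end by a new vertex, so V′ = 2E = 24.
Each original edge survives, and each old vertex of degree d contributes d new edges; summing degrees gives Σd = 2E, so E′ = E + 2E = 3E = 36.
Each original face survives and each original vertex becomes one new face: F′ = F + V = 14.

24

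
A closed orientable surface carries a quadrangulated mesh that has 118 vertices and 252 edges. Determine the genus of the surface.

5

Every face is a square and each edge borders two faces, so 4F = 2·252, giving F = 126.
χ = V − E + F = 118 − 252 + 126 = -8.
For a closed orientable surface χ = 2 − 2g, so g = (2 − (-8))/2 = 5.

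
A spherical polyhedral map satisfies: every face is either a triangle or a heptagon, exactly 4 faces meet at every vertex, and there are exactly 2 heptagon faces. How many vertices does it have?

14

Let x be the number of triangles; then F = 2 + x.
Edge–face incidences: 2E = 7·2 + 3·x = 14 + 3x.
Every vertex has degree 4, so 4V = 2E.
Euler: V − E + F = 2 ⇒ (2E)/4 − E + (2 + x) = 2.
Multiply by 8: 2·(2E) − 4·(2E) + 8·(2 + x) = 16, i.e. 16 + 8x − 2·(14 + 3x) = 16.
Collecting terms: 2x − 12 = 16, so 2x = 28, so x = 14.
Then 2E = 14 + 3·14 = 56, so E = 28, V = 2E/4 = 14, F = 2 + 14 = 16.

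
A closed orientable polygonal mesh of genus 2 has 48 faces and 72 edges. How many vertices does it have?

22

For a closed orientable surface of genus 2, χ = 2 − 2·2 = -2.
V = -2 + E − F = -2 + 72 − 48 = 22.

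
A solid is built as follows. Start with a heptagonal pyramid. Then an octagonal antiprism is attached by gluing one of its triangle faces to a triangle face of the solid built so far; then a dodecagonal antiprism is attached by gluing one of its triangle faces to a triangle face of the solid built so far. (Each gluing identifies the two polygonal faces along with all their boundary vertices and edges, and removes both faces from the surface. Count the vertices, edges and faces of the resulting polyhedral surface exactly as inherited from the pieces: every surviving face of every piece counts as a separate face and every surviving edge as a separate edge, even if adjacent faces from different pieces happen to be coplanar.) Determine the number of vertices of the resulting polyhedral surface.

A heptagonal pyramid: V=8, E=14, F=8.
Attach an octagonal antiprism (V=16, E=32, F=18) along a 3-gon: merge 3 vertices and 3 edges, delete both glued faces → V=21, E=43, F=24.
Attach a dodecagonal antiprism (V=24, E=48, F=26) along a 3-gon: merge 3 vertices and 3 edges, delete both glued faces → V=42, E=88, F=48.
Check: V − E + F = 42 − 88 + 48 = 2.

42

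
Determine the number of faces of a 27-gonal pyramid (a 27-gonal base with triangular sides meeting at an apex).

28

A pyramid on an n-gon base has one n-gon and n triangles: V = 27 + 1 = 28, E = 2·27 = 54, F = 27 + 1 = 28.
Check: V − E + F = 28 − 54 + 28 = 2.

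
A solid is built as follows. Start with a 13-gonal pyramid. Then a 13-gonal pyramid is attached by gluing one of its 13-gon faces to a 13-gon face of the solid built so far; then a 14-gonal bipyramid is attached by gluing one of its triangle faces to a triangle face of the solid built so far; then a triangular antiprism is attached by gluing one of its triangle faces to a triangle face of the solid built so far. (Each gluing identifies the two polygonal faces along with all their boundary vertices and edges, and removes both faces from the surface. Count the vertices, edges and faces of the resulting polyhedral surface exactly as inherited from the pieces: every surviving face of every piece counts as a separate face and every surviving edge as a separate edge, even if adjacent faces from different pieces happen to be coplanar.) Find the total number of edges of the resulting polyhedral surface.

87

A 13-gonal pyramid: V=14, E=26, F=14.
Attach a 13-gonal pyramid (V=14, E=26, F=14) along a 13-gon: merge 13 vertices and 13 edges, delete both glued faces → V=15, E=39, F=26.
Attach a 14-gonal bipyramid (V=16, E=42, F=28) along a 3-gon: merge 3 vertices and 3 edges, delete both glued faces → V=28, E=78, F=52.
Attach a triangular antiprism (V=6, E=12, F=8) along a 3-gon: merge 3 vertices and 3 edges, delete both glued faces → V=31, E=87, F=58.
Check: V − E + F = 31 − 87 + 58 = 2.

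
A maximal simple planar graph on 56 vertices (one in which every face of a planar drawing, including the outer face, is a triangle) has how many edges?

In a plane triangulation 3F = 2E and V − E + F = 2, so E = 3V − 6 = 3·56 − 6 = 162.

162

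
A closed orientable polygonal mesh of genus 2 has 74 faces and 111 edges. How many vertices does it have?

35

For a closed orientable surface of genus 2, χ = 2 − 2·2 = -2.
V = -2 + E − F = -2 + 111 − 74 = 35.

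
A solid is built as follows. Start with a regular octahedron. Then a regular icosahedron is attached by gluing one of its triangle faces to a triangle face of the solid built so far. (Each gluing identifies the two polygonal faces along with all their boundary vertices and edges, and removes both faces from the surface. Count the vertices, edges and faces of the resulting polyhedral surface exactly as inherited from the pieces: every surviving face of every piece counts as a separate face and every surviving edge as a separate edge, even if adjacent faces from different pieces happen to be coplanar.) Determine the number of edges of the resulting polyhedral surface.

39

A regular octahedron: V=6, E=12, F=8.
Attach a regular icosahedron (V=12, E=30, F=20) along a 3-gon: merge 3 vertices and 3 edges, delete both glued faces → V=15, E=39, F=26.
Check: V − E + F = 15 − 39 + 26 = 2.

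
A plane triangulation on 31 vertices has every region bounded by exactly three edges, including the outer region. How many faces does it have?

In a plane triangulation 3F = 2E and V − E + F = 2, so F = 2V − 4 = 2·31 − 4 = 58.

58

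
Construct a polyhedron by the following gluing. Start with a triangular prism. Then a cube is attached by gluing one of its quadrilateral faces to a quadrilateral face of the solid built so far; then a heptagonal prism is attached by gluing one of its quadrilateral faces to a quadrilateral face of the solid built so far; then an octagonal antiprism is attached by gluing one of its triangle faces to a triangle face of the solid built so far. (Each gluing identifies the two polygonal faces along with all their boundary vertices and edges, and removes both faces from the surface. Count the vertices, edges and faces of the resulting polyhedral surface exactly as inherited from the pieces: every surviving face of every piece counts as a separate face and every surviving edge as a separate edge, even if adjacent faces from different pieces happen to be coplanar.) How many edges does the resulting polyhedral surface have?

63

A triangular prism: V=6, E=9, F=5.
Attach a cube (V=8, E=12, F=6) along a 4-gon: merge 4 vertices and 4 edges, delete both glued faces → V=10, E=17, F=9.
Attach a heptagonal prism (V=14, E=21, F=9) along a 4-gon: merge 4 vertices and 4 edges, delete both glued faces → V=20, E=34, F=16.
Attach an octagonal antiprism (V=16, E=32, F=18) along a 3-gon: merge 3 vertices and 3 edges, delete both glued faces → V=33, E=63, F=32.
Check: V − E + F = 33 − 63 + 32 = 2.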